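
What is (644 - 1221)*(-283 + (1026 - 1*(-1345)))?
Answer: -1204776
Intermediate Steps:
(644 - 1221)*(-283 + (1026 - 1*(-1345))) = -577*(-283 + (1026 + 1345)) = -577*(-283 + 2371) = -577*2088 = -1204776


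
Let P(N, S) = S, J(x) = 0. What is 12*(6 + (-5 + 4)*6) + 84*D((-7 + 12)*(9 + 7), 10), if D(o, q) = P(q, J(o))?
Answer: 0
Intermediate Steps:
D(o, q) = 0
12*(6 + (-5 + 4)*6) + 84*D((-7 + 12)*(9 + 7), 10) = 12*(6 + (-5 + 4)*6) + 84*0 = 12*(6 - 1*6) + 0 = 12*(6 - 6) + 0 = 12*0 + 0 = 0 + 0 = 0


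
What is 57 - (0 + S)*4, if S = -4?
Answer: 73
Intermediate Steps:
57 - (0 + S)*4 = 57 - (0 - 4)*4 = 57 - (-4)*4 = 57 - 1*(-16) = 57 + 16 = 73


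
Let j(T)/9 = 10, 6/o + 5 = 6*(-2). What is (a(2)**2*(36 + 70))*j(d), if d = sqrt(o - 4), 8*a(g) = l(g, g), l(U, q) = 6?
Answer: 21465/4 ≈ 5366.3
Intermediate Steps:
o = -6/17 (o = 6/(-5 + 6*(-2)) = 6/(-5 - 12) = 6/(-17) = 6*(-1/17) = -6/17 ≈ -0.35294)
a(g) = 3/4 (a(g) = (1/8)*6 = 3/4)
d = I*sqrt(1258)/17 (d = sqrt(-6/17 - 4) = sqrt(-74/17) = I*sqrt(1258)/17 ≈ 2.0864*I)
j(T) = 90 (j(T) = 9*10 = 90)
(a(2)**2*(36 + 70))*j(d) = ((3/4)**2*(36 + 70))*90 = ((9/16)*106)*90 = (477/8)*90 = 21465/4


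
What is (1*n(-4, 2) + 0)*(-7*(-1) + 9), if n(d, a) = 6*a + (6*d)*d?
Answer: 1728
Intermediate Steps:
n(d, a) = 6*a + 6*d²
(1*n(-4, 2) + 0)*(-7*(-1) + 9) = (1*(6*2 + 6*(-4)²) + 0)*(-7*(-1) + 9) = (1*(12 + 6*16) + 0)*(7 + 9) = (1*(12 + 96) + 0)*16 = (1*108 + 0)*16 = (108 + 0)*16 = 108*16 = 1728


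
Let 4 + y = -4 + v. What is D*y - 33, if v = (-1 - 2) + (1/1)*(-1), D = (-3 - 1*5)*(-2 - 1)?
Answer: -321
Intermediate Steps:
D = 24 (D = (-3 - 5)*(-3) = -8*(-3) = 24)
v = -4 (v = -3 + (1*1)*(-1) = -3 + 1*(-1) = -3 - 1 = -4)
y = -12 (y = -4 + (-4 - 4) = -4 - 8 = -12)
D*y - 33 = 24*(-12) - 33 = -288 - 33 = -321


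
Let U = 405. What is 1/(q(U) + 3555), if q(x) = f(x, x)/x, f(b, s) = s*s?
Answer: 1/3960 ≈ 0.00025253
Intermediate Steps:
f(b, s) = s²
q(x) = x (q(x) = x²/x = x)
1/(q(U) + 3555) = 1/(405 + 3555) = 1/3960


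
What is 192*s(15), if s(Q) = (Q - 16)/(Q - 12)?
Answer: -64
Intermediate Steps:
s(Q) = (-16 + Q)/(-12 + Q)
192*s(15) = 192*((-16 + 15)/(-12 + 15)) = 192*(-1/3) = 192*((⅓)*(-1)) = 192*(-⅓) = -64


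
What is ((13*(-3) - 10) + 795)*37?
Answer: 27602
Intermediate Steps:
((13*(-3) - 10) + 795)*37 = ((-39 - 10) + 795)*37 = (-49 + 795)*37 = 746*37 = 27602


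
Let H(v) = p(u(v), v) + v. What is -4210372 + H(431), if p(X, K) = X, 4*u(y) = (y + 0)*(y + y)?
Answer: -8234121/2 ≈ -4.1171e+6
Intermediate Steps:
u(y) = y²/2 (u(y) = ((y + 0)*(y + y))/4 = (y*(2*y))/4 = (2*y²)/4 = y²/2)
H(v) = v + v²/2 (H(v) = v²/2 + v = v + v²/2)
-4210372 + H(431) = -4210372 + (½)*431*(2 + 431) = -4210372 + (½)*431*433 = -4210372 + 186623/2 = -8234121/2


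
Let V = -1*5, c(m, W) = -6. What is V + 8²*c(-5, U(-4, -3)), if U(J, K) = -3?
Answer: -389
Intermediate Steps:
V = -5
V + 8²*c(-5, U(-4, -3)) = -5 + 8²*(-6) = -5 + 64*(-6) = -5 - 384 = -389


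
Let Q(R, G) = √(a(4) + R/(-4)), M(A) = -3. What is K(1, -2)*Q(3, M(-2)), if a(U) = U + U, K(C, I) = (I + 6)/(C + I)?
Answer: -2*√29 ≈ -10.770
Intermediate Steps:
K(C, I) = (6 + I)/(C + I)
a(U) = 2*U
Q(R, G) = √(8 - R/4) (Q(R, G) = √(2*4 + R/(-4)) = √(8 + R*(-¼)) = √(8 - R/4))
K(1, -2)*Q(3, M(-2)) = ((6 - 2)/(1 - 2))*(√(32 - 1*3)/2) = (4/(-1))*(√(32 - 3)/2) = (-1*4)*(√29/2) = -2*√29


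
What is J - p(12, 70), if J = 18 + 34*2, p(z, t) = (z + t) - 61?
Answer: 65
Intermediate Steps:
p(z, t) = -61 + t + z (p(z, t) = (t + z) - 61 = -61 + t + z)
J = 86 (J = 18 + 68 = 86)
J - p(12, 70) = 86 - (-61 + 70 + 12) = 86 - 1*21 = 86 - 21 = 65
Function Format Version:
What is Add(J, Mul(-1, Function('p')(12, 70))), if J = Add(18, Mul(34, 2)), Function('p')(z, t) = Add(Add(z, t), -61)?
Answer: 65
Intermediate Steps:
Function('p')(z, t) = Add(-61, t, z) (Function('p')(z, t) = Add(Add(t, z), -61) = Add(-61, t, z))
J = 86 (J = Add(18, 68) = 86)
Add(J, Mul(-1, Function('p')(12, 70))) = Add(86, Mul(-1, Add(-61, 70, 12))) = Add(86, Mul(-1, 21)) = Add(86, -21) = 65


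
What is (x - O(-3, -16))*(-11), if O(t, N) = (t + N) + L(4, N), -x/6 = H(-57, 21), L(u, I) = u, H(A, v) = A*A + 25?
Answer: 215919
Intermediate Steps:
H(A, v) = 25 + A² (H(A, v) = A² + 25 = 25 + A²)
x = -19644 (x = -6*(25 + (-57)²) = -6*(25 + 3249) = -6*3274 = -19644)
O(t, N) = 4 + N + t (O(t, N) = (t + N) + 4 = (N + t) + 4 = 4 + N + t)
(x - O(-3, -16))*(-11) = (-19644 - (4 - 16 - 3))*(-11) = (-19644 - 1*(-15))*(-11) = (-19644 + 15)*(-11) = -19629*(-11) = 215919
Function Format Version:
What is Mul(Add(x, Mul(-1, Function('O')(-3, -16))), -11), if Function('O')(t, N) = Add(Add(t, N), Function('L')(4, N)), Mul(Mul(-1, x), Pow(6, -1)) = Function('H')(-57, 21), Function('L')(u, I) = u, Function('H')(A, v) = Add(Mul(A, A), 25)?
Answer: 215919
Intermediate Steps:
Function('H')(A, v) = Add(25, Pow(A, 2)) (Function('H')(A, v) = Add(Pow(A, 2), 25) = Add(25, Pow(A, 2)))
x = -19644 (x = Mul(-6, Add(25, Pow(-57, 2))) = Mul(-6, Add(25, 3249)) = Mul(-6, 3274) = -19644)
Function('O')(t, N) = Add(4, N, t) (Function('O')(t, N) = Add(Add(t, N), 4) = Add(Add(N, t), 4) = Add(4, N, t))
Mul(Add(x, Mul(-1, Function('O')(-3, -16))), -11) = Mul(Add(-19644, Mul(-1, Add(4, -16, -3))), -11) = Mul(Add(-19644, Mul(-1, -15)), -11) = Mul(Add(-19644, 15), -11) = Mul(-19629, -11) = 215919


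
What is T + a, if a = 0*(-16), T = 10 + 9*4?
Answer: 46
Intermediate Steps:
T = 46 (T = 10 + 36 = 46)
a = 0
T + a = 46 + 0 = 46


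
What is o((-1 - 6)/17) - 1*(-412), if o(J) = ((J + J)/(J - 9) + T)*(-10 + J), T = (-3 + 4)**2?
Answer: 544921/1360 ≈ 400.68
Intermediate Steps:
T = 1 (T = 1**2 = 1)
o(J) = (1 + 2*J/(-9 + J))*(-10 + J) (o(J) = ((J + J)/(J - 9) + 1)*(-10 + J) = ((2*J)/(-9 + J) + 1)*(-10 + J) = (2*J/(-9 + J) + 1)*(-10 + J) = (1 + 2*J/(-9 + J))*(-10 + J))
o((-1 - 6)/17) - 1*(-412) = 3*(30 + ((-1 - 6)/17)**2 - 13*(-1 - 6)/17)/(-9 + (-1 - 6)/17) - 1*(-412) = 3*(30 + (-7*1/17)**2 - (-91)/17)/(-9 - 7*1/17) + 412 = 3*(30 + (-7/17)**2 - 13*(-7/17))/(-9 - 7/17) + 412 = 3*(30 + 49/289 + 91/17)/(-160/17) + 412 = 3*(-17/160)*(10266/289) + 412 = -15399/1360 + 412 = 544921/1360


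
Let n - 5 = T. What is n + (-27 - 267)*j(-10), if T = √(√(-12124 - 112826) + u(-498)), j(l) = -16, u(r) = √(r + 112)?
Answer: 4709 + √I*√(√386 + 35*√102) ≈ 4722.7 + 13.659*I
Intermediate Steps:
u(r) = √(112 + r)
T = √(I*√386 + 35*I*√102) (T = √(√(-12124 - 112826) + √(112 - 498)) = √(√(-124950) + √(-386)) = √(35*I*√102 + I*√386) = √(I*√386 + 35*I*√102) ≈ 13.659 + 13.659*I)
n = 5 + √I*√(√386 + 35*√102) ≈ 18.659 + 13.659*I
n + (-27 - 267)*j(-10) = (5 + √I*√(√386 + 35*√102)) + (-27 - 267)*(-16) = (5 + √I*√(√386 + 35*√102)) - 294*(-16) = (5 + √I*√(√386 + 35*√102)) + 4704 = 4709 + √I*√(√386 + 35*√102)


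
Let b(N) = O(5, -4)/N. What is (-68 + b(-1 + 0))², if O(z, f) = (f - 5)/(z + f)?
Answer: 3481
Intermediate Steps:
O(z, f) = (-5 + f)/(f + z)
b(N) = -9/N (b(N) = ((-5 - 4)/(-4 + 5))/N = (-9/1)/N = (1*(-9))/N = -9/N)
(-68 + b(-1 + 0))² = (-68 - 9/(-1 + 0))² = (-68 - 9/(-1))² = (-68 - 9*(-1))² = (-68 + 9)² = (-59)² = 3481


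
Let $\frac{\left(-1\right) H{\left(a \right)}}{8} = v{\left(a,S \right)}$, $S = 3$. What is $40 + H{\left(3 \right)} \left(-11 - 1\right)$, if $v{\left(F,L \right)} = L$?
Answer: $328$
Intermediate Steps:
$H{\left(a \right)} = -24$ ($H{\left(a \right)} = \left(-8\right) 3 = -24$)
$40 + H{\left(3 \right)} \left(-11 - 1\right) = 40 - 24 \left(-11 - 1\right) = 40 - -288 = 40 + 288 = 328$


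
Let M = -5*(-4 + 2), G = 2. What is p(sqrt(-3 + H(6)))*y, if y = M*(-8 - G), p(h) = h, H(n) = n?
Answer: -100*sqrt(3) ≈ -173.21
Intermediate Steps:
M = 10 (M = -5*(-2) = 10)
y = -100 (y = 10*(-8 - 1*2) = 10*(-8 - 2) = 10*(-10) = -100)
p(sqrt(-3 + H(6)))*y = sqrt(-3 + 6)*(-100) = sqrt(3)*(-100) = -100*sqrt(3)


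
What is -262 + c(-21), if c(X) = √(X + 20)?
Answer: -262 + I ≈ -262.0 + 1.0*I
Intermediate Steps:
c(X) = √(20 + X)
-262 + c(-21) = -262 + √(20 - 21) = -262 + √(-1) = -262 + I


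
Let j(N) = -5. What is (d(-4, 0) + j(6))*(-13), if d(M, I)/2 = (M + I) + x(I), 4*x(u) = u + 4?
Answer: 143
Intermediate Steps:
x(u) = 1 + u/4 (x(u) = (u + 4)/4 = (4 + u)/4 = 1 + u/4)
d(M, I) = 2 + 2*M + 5*I/2 (d(M, I) = 2*((M + I) + (1 + I/4)) = 2*((I + M) + (1 + I/4)) = 2*(1 + M + 5*I/4) = 2 + 2*M + 5*I/2)
(d(-4, 0) + j(6))*(-13) = ((2 + 2*(-4) + (5/2)*0) - 5)*(-13) = ((2 - 8 + 0) - 5)*(-13) = (-6 - 5)*(-13) = -11*(-13) = 143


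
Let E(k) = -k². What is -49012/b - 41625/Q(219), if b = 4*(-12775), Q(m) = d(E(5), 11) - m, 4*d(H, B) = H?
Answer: 2138077453/11510275 ≈ 185.75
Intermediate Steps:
d(H, B) = H/4
Q(m) = -25/4 - m (Q(m) = (-1*5²)/4 - m = (-1*25)/4 - m = (¼)*(-25) - m = -25/4 - m)
b = -51100
-49012/b - 41625/Q(219) = -49012/(-51100) - 41625/(-25/4 - 1*219) = -49012*(-1/51100) - 41625/(-25/4 - 219) = 12253/12775 - 41625/(-901/4) = 12253/12775 - 41625*(-4/901) = 12253/12775 + 166500/901 = 2138077453/11510275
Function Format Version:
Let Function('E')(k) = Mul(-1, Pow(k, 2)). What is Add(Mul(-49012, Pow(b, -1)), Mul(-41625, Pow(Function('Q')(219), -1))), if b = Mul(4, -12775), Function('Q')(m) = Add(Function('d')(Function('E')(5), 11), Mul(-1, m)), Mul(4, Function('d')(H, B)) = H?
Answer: Rational(2138077453, 11510275) ≈ 185.75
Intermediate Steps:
Function('d')(H, B) = Mul(Rational(1, 4), H)
Function('Q')(m) = Add(Rational(-25, 4), Mul(-1, m)) (Function('Q')(m) = Add(Mul(Rational(1, 4), Mul(-1, Pow(5, 2))), Mul(-1, m)) = Add(Mul(Rational(1, 4), Mul(-1, 25)), Mul(-1, m)) = Add(Mul(Rational(1, 4), -25), Mul(-1, m)) = Add(Rational(-25, 4), Mul(-1, m)))
b = -51100
Add(Mul(-49012, Pow(b, -1)), Mul(-41625, Pow(Function('Q')(219), -1))) = Add(Mul(-49012, Pow(-51100, -1)), Mul(-41625, Pow(Add(Rational(-25, 4), Mul(-1, 219)), -1))) = Add(Mul(-49012, Rational(-1, 51100)), Mul(-41625, Pow(Add(Rational(-25, 4), -219), -1))) = Add(Rational(12253, 12775), Mul(-41625, Pow(Rational(-901, 4), -1))) = Add(Rational(12253, 12775), Mul(-41625, Rational(-4, 901))) = Add(Rational(12253, 12775), Rational(166500, 901)) = Rational(2138077453, 11510275)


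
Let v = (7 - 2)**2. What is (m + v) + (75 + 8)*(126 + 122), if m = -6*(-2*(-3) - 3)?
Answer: 20591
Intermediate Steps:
m = -18 (m = -6*(6 - 3) = -6*3 = -18)
v = 25 (v = 5**2 = 25)
(m + v) + (75 + 8)*(126 + 122) = (-18 + 25) + (75 + 8)*(126 + 122) = 7 + 83*248 = 7 + 20584 = 20591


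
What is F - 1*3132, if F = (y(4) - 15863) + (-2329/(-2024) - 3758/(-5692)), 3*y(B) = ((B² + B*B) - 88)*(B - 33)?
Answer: -159432447727/8640456 ≈ -18452.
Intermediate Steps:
y(B) = (-88 + 2*B²)*(-33 + B)/3 (y(B) = (((B² + B*B) - 88)*(B - 33))/3 = (((B² + B²) - 88)*(-33 + B))/3 = ((2*B² - 88)*(-33 + B))/3 = ((-88 + 2*B²)*(-33 + B))/3 = (-88 + 2*B²)*(-33 + B)/3)
F = -132370539535/8640456 (F = ((968 - 22*4² - 88/3*4 + (⅔)*4³) - 15863) + (-2329/(-2024) - 3758/(-5692)) = ((968 - 22*16 - 352/3 + (⅔)*64) - 15863) + (-2329*(-1/2024) - 3758*(-1/5692)) = ((968 - 352 - 352/3 + 128/3) - 15863) + (2329/2024 + 1879/2846) = (1624/3 - 15863) + 5215715/2880152 = -45965/3 + 5215715/2880152 = -132370539535/8640456 ≈ -15320.)
F - 1*3132 = -132370539535/8640456 - 1*3132 = -132370539535/8640456 - 3132 = -159432447727/8640456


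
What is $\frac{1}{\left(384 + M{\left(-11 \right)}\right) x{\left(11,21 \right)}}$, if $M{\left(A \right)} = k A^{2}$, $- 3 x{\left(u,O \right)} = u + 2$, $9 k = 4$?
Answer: $- \frac{27}{51220} \approx -0.00052714$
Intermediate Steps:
$k = \frac{4}{9}$ ($k = \frac{1}{9} \cdot 4 = \frac{4}{9} \approx 0.44444$)
$x{\left(u,O \right)} = - \frac{2}{3} - \frac{u}{3}$ ($x{\left(u,O \right)} = - \frac{u + 2}{3} = - \frac{2 + u}{3} = - \frac{2}{3} - \frac{u}{3}$)
$M{\left(A \right)} = \frac{4 A^{2}}{9}$
$\frac{1}{\left(384 + M{\left(-11 \right)}\right) x{\left(11,21 \right)}} = \frac{1}{\left(384 + \frac{4 \left(-11\right)^{2}}{9}\right) \left(- \frac{2}{3} - \frac{11}{3}\right)} = \frac{1}{\left(384 + \frac{4}{9} \cdot 121\right) \left(- \frac{2}{3} - \frac{11}{3}\right)} = \frac{1}{\left(384 + \frac{484}{9}\right) \left(- \frac{13}{3}\right)} = \frac{1}{\frac{3940}{9} \left(- \frac{13}{3}\right)} = \frac{1}{- \frac{51220}{27}} = - \frac{27}{51220}$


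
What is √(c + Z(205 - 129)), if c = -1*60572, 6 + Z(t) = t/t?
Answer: I*√60577 ≈ 246.12*I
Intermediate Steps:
Z(t) = -5 (Z(t) = -6 + t/t = -6 + 1 = -5)
c = -60572
√(c + Z(205 - 129)) = √(-60572 - 5) = √(-60577) = I*√60577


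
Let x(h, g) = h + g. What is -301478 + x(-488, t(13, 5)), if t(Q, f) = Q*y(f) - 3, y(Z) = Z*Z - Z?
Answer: -301709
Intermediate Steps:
y(Z) = Z**2 - Z
t(Q, f) = -3 + Q*f*(-1 + f) (t(Q, f) = Q*(f*(-1 + f)) - 3 = Q*f*(-1 + f) - 3 = -3 + Q*f*(-1 + f))
x(h, g) = g + h
-301478 + x(-488, t(13, 5)) = -301478 + ((-3 + 13*5*(-1 + 5)) - 488) = -301478 + ((-3 + 13*5*4) - 488) = -301478 + ((-3 + 260) - 488) = -301478 + (257 - 488) = -301478 - 231 = -301709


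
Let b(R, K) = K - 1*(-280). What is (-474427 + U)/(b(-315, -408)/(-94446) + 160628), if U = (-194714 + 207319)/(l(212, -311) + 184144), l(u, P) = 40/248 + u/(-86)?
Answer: -2749635973474998003/930951641875395574 ≈ -2.9536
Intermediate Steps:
b(R, K) = 280 + K (b(R, K) = K + 280 = 280 + K)
l(u, P) = 5/31 - u/86 (l(u, P) = 40*(1/248) + u*(-1/86) = 5/31 - u/86)
U = 16802465/245460881 (U = (-194714 + 207319)/((5/31 - 1/86*212) + 184144) = 12605/((5/31 - 106/43) + 184144) = 12605/(-3071/1333 + 184144) = 12605/(245460881/1333) = 12605*(1333/245460881) = 16802465/245460881 ≈ 0.068453)
(-474427 + U)/(b(-315, -408)/(-94446) + 160628) = (-474427 + 16802465/245460881)/((280 - 408)/(-94446) + 160628) = -116453252587722/(245460881*(-128*(-1/94446) + 160628)) = -116453252587722/(245460881*(64/47223 + 160628)) = -116453252587722/(245460881*7585336108/47223) = -116453252587722/245460881*47223/7585336108 = -2749635973474998003/930951641875395574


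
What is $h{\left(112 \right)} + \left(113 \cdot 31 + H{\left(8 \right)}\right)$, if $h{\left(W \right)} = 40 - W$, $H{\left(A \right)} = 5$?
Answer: $3436$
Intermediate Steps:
$h{\left(112 \right)} + \left(113 \cdot 31 + H{\left(8 \right)}\right) = \left(40 - 112\right) + \left(113 \cdot 31 + 5\right) = \left(40 - 112\right) + \left(3503 + 5\right) = -72 + 3508 = 3436$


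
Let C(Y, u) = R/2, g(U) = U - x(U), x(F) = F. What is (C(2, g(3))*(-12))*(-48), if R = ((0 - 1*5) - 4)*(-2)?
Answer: 5184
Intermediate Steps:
R = 18 (R = ((0 - 5) - 4)*(-2) = (-5 - 4)*(-2) = -9*(-2) = 18)
g(U) = 0 (g(U) = U - U = 0)
C(Y, u) = 9 (C(Y, u) = 18/2 = 18*(½) = 9)
(C(2, g(3))*(-12))*(-48) = (9*(-12))*(-48) = -108*(-48) = 5184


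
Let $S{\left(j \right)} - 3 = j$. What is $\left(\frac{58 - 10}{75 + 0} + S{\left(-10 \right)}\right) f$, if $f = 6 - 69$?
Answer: $\frac{10017}{25} \approx 400.68$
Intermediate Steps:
$S{\left(j \right)} = 3 + j$
$f = -63$
$\left(\frac{58 - 10}{75 + 0} + S{\left(-10 \right)}\right) f = \left(\frac{58 - 10}{75 + 0} + \left(3 - 10\right)\right) \left(-63\right) = \left(\frac{48}{75} - 7\right) \left(-63\right) = \left(48 \cdot \frac{1}{75} - 7\right) \left(-63\right) = \left(\frac{16}{25} - 7\right) \left(-63\right) = \left(- \frac{159}{25}\right) \left(-63\right) = \frac{10017}{25}$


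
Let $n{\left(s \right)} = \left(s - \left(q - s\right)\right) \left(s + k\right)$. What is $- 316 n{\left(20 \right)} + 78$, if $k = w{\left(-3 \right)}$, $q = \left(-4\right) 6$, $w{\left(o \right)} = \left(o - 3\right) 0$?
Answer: $-404402$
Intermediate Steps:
$w{\left(o \right)} = 0$ ($w{\left(o \right)} = \left(-3 + o\right) 0 = 0$)
$q = -24$
$k = 0$
$n{\left(s \right)} = s \left(24 + 2 s\right)$ ($n{\left(s \right)} = \left(s + \left(s - -24\right)\right) \left(s + 0\right) = \left(s + \left(s + 24\right)\right) s = \left(s + \left(24 + s\right)\right) s = \left(24 + 2 s\right) s = s \left(24 + 2 s\right)$)
$- 316 n{\left(20 \right)} + 78 = - 316 \cdot 2 \cdot 20 \left(12 + 20\right) + 78 = - 316 \cdot 2 \cdot 20 \cdot 32 + 78 = \left(-316\right) 1280 + 78 = -404480 + 78 = -404402$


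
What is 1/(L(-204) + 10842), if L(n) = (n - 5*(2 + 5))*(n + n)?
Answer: 1/108354 ≈ 9.2290e-6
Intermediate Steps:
L(n) = 2*n*(-35 + n) (L(n) = (n - 5*7)*(2*n) = (n - 35)*(2*n) = (-35 + n)*(2*n) = 2*n*(-35 + n))
1/(L(-204) + 10842) = 1/(2*(-204)*(-35 - 204) + 10842) = 1/(2*(-204)*(-239) + 10842) = 1/(97512 + 10842) = 1/108354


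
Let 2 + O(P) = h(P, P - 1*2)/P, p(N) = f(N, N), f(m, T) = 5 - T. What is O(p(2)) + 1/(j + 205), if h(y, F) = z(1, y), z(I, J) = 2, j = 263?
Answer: -623/468 ≈ -1.3312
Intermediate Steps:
p(N) = 5 - N
h(y, F) = 2
O(P) = -2 + 2/P
O(p(2)) + 1/(j + 205) = (-2 + 2/(5 - 1*2)) + 1/(263 + 205) = (-2 + 2/(5 - 2)) + 1/468 = (-2 + 2/3) + 1/468 = (-2 + 2*(⅓)) + 1/468 = (-2 + ⅔) + 1/468 = -4/3 + 1/468 = -623/468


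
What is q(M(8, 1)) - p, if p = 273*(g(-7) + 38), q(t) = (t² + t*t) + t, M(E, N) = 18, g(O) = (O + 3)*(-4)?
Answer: -14076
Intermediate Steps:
g(O) = -12 - 4*O (g(O) = (3 + O)*(-4) = -12 - 4*O)
q(t) = t + 2*t² (q(t) = (t² + t²) + t = 2*t² + t = t + 2*t²)
p = 14742 (p = 273*((-12 - 4*(-7)) + 38) = 273*((-12 + 28) + 38) = 273*(16 + 38) = 273*54 = 14742)
q(M(8, 1)) - p = 18*(1 + 2*18) - 1*14742 = 18*(1 + 36) - 14742 = 18*37 - 14742 = 666 - 14742 = -14076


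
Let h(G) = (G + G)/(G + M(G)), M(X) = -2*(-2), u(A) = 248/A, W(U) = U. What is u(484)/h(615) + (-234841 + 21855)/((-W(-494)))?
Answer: -7919936912/18380505 ≈ -430.89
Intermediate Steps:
M(X) = 4
h(G) = 2*G/(4 + G) (h(G) = (G + G)/(G + 4) = (2*G)/(4 + G) = 2*G/(4 + G))
u(484)/h(615) + (-234841 + 21855)/((-W(-494))) = (248/484)/((2*615/(4 + 615))) + (-234841 + 21855)/((-1*(-494))) = (248*(1/484))/((2*615/619)) - 212986/494 = 62/(121*((2*615*(1/619)))) - 212986*1/494 = 62/(121*(1230/619)) - 106493/247 = (62/121)*(619/1230) - 106493/247 = 19189/74415 - 106493/247 = -7919936912/18380505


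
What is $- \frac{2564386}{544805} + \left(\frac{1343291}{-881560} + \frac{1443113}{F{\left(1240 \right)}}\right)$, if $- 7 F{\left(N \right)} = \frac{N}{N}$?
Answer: $- \frac{970334791699910643}{96055659160} \approx -1.0102 \cdot 10^{7}$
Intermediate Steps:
$F{\left(N \right)} = - \frac{1}{7}$ ($F{\left(N \right)} = - \frac{N \frac{1}{N}}{7} = \left(- \frac{1}{7}\right) 1 = - \frac{1}{7}$)
$- \frac{2564386}{544805} + \left(\frac{1343291}{-881560} + \frac{1443113}{F{\left(1240 \right)}}\right) = - \frac{2564386}{544805} + \left(\frac{1343291}{-881560} + \frac{1443113}{- \frac{1}{7}}\right) = \left(-2564386\right) \frac{1}{544805} + \left(1343291 \left(- \frac{1}{881560}\right) + 1443113 \left(-7\right)\right) = - \frac{2564386}{544805} - \frac{8905336217251}{881560} = - \frac{970334791699910643}{96055659160}$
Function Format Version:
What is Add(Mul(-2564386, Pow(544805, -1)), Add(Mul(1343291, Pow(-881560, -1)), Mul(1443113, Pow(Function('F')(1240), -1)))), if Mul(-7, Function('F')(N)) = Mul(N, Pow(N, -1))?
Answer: Rational(-970334791699910643, 96055659160) ≈ -1.0102e+7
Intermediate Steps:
Function('F')(N) = Rational(-1, 7) (Function('F')(N) = Mul(Rational(-1, 7), Mul(N, Pow(N, -1))) = Mul(Rational(-1, 7), 1) = Rational(-1, 7))
Add(Mul(-2564386, Pow(544805, -1)), Add(Mul(1343291, Pow(-881560, -1)), Mul(1443113, Pow(Function('F')(1240), -1)))) = Add(Mul(-2564386, Pow(544805, -1)), Add(Mul(1343291, Pow(-881560, -1)), Mul(1443113, Pow(Rational(-1, 7), -1)))) = Add(Mul(-2564386, Rational(1, 544805)), Add(Mul(1343291, Rational(-1, 881560)), Mul(1443113, -7))) = Add(Rational(-2564386, 544805), Add(Rational(-1343291, 881560), -10101791)) = Add(Rational(-2564386, 544805), Rational(-8905336217251, 881560)) = Rational(-970334791699910643, 96055659160)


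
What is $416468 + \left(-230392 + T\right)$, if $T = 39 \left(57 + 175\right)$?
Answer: $195124$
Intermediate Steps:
$T = 9048$ ($T = 39 \cdot 232 = 9048$)
$416468 + \left(-230392 + T\right) = 416468 + \left(-230392 + 9048\right) = 416468 - 221344 = 195124$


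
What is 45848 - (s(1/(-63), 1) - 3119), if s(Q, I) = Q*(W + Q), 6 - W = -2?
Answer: 194350526/3969 ≈ 48967.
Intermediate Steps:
W = 8 (W = 6 - 1*(-2) = 6 + 2 = 8)
s(Q, I) = Q*(8 + Q)
45848 - (s(1/(-63), 1) - 3119) = 45848 - ((8 + 1/(-63))/(-63) - 3119) = 45848 - (-(8 - 1/63)/63 - 3119) = 45848 - (-1/63*503/63 - 3119) = 45848 - (-503/3969 - 3119) = 45848 - 1*(-12379814/3969) = 45848 + 12379814/3969 = 194350526/3969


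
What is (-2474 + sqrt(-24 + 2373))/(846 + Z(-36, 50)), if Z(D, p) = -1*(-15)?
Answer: -2474/861 + 3*sqrt(29)/287 ≈ -2.8171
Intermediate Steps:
Z(D, p) = 15
(-2474 + sqrt(-24 + 2373))/(846 + Z(-36, 50)) = (-2474 + sqrt(-24 + 2373))/(846 + 15) = (-2474 + sqrt(2349))/861 = (-2474 + 9*sqrt(29))*(1/861) = -2474/861 + 3*sqrt(29)/287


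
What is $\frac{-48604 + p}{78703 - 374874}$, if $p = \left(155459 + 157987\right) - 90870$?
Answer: $- \frac{7564}{12877} \approx -0.5874$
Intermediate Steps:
$p = 222576$ ($p = 313446 - 90870 = 222576$)
$\frac{-48604 + p}{78703 - 374874} = \frac{-48604 + 222576}{78703 - 374874} = \frac{173972}{-296171} = 173972 \left(- \frac{1}{296171}\right) = - \frac{7564}{12877}$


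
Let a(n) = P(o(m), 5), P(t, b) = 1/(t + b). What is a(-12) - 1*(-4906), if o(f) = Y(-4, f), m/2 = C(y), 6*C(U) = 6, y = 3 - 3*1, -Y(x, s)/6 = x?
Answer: 142275/29 ≈ 4906.0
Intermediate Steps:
Y(x, s) = -6*x
y = 0 (y = 3 - 3 = 0)
C(U) = 1 (C(U) = (⅙)*6 = 1)
m = 2 (m = 2*1 = 2)
o(f) = 24 (o(f) = -6*(-4) = 24)
P(t, b) = 1/(b + t)
a(n) = 1/29 (a(n) = 1/(5 + 24) = 1/29)
a(-12) - 1*(-4906) = 1/29 - 1*(-4906) = 1/29 + 4906 = 142275/29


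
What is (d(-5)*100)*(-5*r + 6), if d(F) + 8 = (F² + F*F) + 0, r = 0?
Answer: 25200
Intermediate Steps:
d(F) = -8 + 2*F² (d(F) = -8 + ((F² + F*F) + 0) = -8 + ((F² + F²) + 0) = -8 + (2*F² + 0) = -8 + 2*F²)
(d(-5)*100)*(-5*r + 6) = ((-8 + 2*(-5)²)*100)*(-5*0 + 6) = ((-8 + 2*25)*100)*(0 + 6) = ((-8 + 50)*100)*6 = (42*100)*6 = 4200*6 = 25200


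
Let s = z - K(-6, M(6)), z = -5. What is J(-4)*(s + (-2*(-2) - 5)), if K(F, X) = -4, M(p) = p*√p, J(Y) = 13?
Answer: -26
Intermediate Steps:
M(p) = p^(3/2)
s = -1 (s = -5 - 1*(-4) = -5 + 4 = -1)
J(-4)*(s + (-2*(-2) - 5)) = 13*(-1 + (-2*(-2) - 5)) = 13*(-1 + (4 - 5)) = 13*(-1 - 1) = 13*(-2) = -26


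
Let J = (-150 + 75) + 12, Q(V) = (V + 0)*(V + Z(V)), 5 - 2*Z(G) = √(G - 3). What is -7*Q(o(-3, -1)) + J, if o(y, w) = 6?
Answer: -420 + 21*√3 ≈ -383.63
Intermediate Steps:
Z(G) = 5/2 - √(-3 + G)/2 (Z(G) = 5/2 - √(G - 3)/2 = 5/2 - √(-3 + G)/2)
Q(V) = V*(5/2 + V - √(-3 + V)/2) (Q(V) = (V + 0)*(V + (5/2 - √(-3 + V)/2)) = V*(5/2 + V - √(-3 + V)/2))
J = -63 (J = -75 + 12 = -63)
-7*Q(o(-3, -1)) + J = -7*6*(5 - √(-3 + 6) + 2*6)/2 - 63 = -7*6*(5 - √3 + 12)/2 - 63 = -7*6*(17 - √3)/2 - 63 = -7*(51 - 3*√3) - 63 = (-357 + 21*√3) - 63 = -420 + 21*√3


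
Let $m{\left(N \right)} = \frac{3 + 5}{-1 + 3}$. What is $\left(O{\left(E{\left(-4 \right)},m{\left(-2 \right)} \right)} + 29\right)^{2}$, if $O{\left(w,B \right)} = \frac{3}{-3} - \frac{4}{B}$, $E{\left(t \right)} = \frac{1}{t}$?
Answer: $729$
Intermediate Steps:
$m{\left(N \right)} = 4$ ($m{\left(N \right)} = \frac{8}{2} = 8 \cdot \frac{1}{2} = 4$)
$O{\left(w,B \right)} = -1 - \frac{4}{B}$ ($O{\left(w,B \right)} = 3 \left(- \frac{1}{3}\right) - \frac{4}{B} = -1 - \frac{4}{B}$)
$\left(O{\left(E{\left(-4 \right)},m{\left(-2 \right)} \right)} + 29\right)^{2} = \left(\frac{-4 - 4}{4} + 29\right)^{2} = \left(\frac{1}{4} \left(-8\right) + 29\right)^{2} = \left(-2 + 29\right)^{2} = 27^{2} = 729$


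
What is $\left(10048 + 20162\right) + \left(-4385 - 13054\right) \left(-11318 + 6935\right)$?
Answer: $76465347$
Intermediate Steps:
$\left(10048 + 20162\right) + \left(-4385 - 13054\right) \left(-11318 + 6935\right) = 30210 - -76435137 = 30210 + 76435137 = 76465347$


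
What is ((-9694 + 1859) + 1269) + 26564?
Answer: 19998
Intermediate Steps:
((-9694 + 1859) + 1269) + 26564 = (-7835 + 1269) + 26564 = -6566 + 26564 = 19998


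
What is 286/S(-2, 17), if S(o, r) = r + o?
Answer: 286/15 ≈ 19.067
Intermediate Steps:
S(o, r) = o + r
286/S(-2, 17) = 286/(-2 + 17) = 286/15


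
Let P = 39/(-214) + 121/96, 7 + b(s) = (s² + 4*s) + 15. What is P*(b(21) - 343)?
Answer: 1052125/5136 ≈ 204.85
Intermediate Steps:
b(s) = 8 + s² + 4*s (b(s) = -7 + ((s² + 4*s) + 15) = -7 + (15 + s² + 4*s) = 8 + s² + 4*s)
P = 11075/10272 (P = 39*(-1/214) + 121*(1/96) = -39/214 + 121/96 = 11075/10272 ≈ 1.0782)
P*(b(21) - 343) = 11075*((8 + 21² + 4*21) - 343)/10272 = 11075*((8 + 441 + 84) - 343)/10272 = 11075*(533 - 343)/10272 = (11075/10272)*190 = 1052125/5136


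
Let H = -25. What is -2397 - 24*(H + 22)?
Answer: -2325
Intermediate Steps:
-2397 - 24*(H + 22) = -2397 - 24*(-25 + 22) = -2397 - 24*(-3) = -2397 - 1*(-72) = -2397 + 72 = -2325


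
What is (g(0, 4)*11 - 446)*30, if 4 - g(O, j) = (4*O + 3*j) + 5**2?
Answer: -24270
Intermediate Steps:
g(O, j) = -21 - 4*O - 3*j (g(O, j) = 4 - ((4*O + 3*j) + 5**2) = 4 - ((3*j + 4*O) + 25) = 4 - (25 + 3*j + 4*O) = 4 + (-25 - 4*O - 3*j) = -21 - 4*O - 3*j)
(g(0, 4)*11 - 446)*30 = ((-21 - 4*0 - 3*4)*11 - 446)*30 = ((-21 + 0 - 12)*11 - 446)*30 = (-33*11 - 446)*30 = (-363 - 446)*30 = -809*30 = -24270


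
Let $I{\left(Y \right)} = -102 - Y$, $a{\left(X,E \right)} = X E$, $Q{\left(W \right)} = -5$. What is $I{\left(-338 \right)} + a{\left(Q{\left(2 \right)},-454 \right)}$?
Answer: $2506$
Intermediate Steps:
$a{\left(X,E \right)} = E X$
$I{\left(-338 \right)} + a{\left(Q{\left(2 \right)},-454 \right)} = \left(-102 - -338\right) - -2270 = \left(-102 + 338\right) + 2270 = 236 + 2270 = 2506$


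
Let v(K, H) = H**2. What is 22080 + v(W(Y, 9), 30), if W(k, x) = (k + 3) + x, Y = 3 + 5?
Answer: 22980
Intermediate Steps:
Y = 8
W(k, x) = 3 + k + x (W(k, x) = (3 + k) + x = 3 + k + x)
22080 + v(W(Y, 9), 30) = 22080 + 30**2 = 22080 + 900 = 22980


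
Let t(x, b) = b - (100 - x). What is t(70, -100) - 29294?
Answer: -29424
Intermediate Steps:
t(x, b) = -100 + b + x (t(x, b) = b + (-100 + x) = -100 + b + x)
t(70, -100) - 29294 = (-100 - 100 + 70) - 29294 = -130 - 29294 = -29424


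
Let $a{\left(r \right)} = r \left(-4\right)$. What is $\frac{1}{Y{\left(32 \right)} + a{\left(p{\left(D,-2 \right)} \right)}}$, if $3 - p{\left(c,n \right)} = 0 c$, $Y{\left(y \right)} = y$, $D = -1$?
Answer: $\frac{1}{20} \approx 0.05$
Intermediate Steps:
$p{\left(c,n \right)} = 3$ ($p{\left(c,n \right)} = 3 - 0 c = 3 - 0 = 3 + 0 = 3$)
$a{\left(r \right)} = - 4 r$
$\frac{1}{Y{\left(32 \right)} + a{\left(p{\left(D,-2 \right)} \right)}} = \frac{1}{32 - 12} = \frac{1}{20}$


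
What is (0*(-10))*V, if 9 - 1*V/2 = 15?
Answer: 0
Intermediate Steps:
V = -12 (V = 18 - 2*15 = 18 - 30 = -12)
(0*(-10))*V = (0*(-10))*(-12) = 0*(-12) = 0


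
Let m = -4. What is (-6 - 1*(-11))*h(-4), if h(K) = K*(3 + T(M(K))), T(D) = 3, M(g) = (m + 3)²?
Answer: -120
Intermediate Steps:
M(g) = 1 (M(g) = (-4 + 3)² = (-1)² = 1)
h(K) = 6*K (h(K) = K*(3 + 3) = K*6 = 6*K)
(-6 - 1*(-11))*h(-4) = (-6 - 1*(-11))*(6*(-4)) = (-6 + 11)*(-24) = 5*(-24) = -120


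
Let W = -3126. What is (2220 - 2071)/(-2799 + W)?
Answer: -149/5925 ≈ -0.025148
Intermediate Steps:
(2220 - 2071)/(-2799 + W) = (2220 - 2071)/(-2799 - 3126) = 149/(-5925) = 149*(-1/5925) = -149/5925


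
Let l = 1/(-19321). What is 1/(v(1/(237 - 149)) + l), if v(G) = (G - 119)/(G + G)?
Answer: -38642/202310193 ≈ -0.00019100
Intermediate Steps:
l = -1/19321 ≈ -5.1757e-5
v(G) = (-119 + G)/(2*G) (v(G) = (-119 + G)/((2*G)) = (-119 + G)*(1/(2*G)) = (-119 + G)/(2*G))
1/(v(1/(237 - 149)) + l) = 1/((-119 + 1/(237 - 149))/(2*(1/(237 - 149))) - 1/19321) = 1/((-119 + 1/88)/(2*(1/88)) - 1/19321) = 1/((½)*88*(-10471/88) - 1/19321) = 1/(-10471/2 - 1/19321) = 1/(-202310193/38642) = -38642/202310193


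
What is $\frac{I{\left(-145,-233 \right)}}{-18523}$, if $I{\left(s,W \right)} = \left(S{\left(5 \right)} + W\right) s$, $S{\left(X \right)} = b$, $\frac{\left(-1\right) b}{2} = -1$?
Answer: $- \frac{33495}{18523} \approx -1.8083$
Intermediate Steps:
$b = 2$ ($b = \left(-2\right) \left(-1\right) = 2$)
$S{\left(X \right)} = 2$
$I{\left(s,W \right)} = s \left(2 + W\right)$ ($I{\left(s,W \right)} = \left(2 + W\right) s = s \left(2 + W\right)$)
$\frac{I{\left(-145,-233 \right)}}{-18523} = \frac{\left(-145\right) \left(2 - 233\right)}{-18523} = \left(-145\right) \left(-231\right) \left(- \frac{1}{18523}\right) = 33495 \left(- \frac{1}{18523}\right) = - \frac{33495}{18523}$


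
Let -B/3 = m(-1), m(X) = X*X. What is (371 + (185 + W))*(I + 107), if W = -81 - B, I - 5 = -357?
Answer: -117110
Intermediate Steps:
I = -352 (I = 5 - 357 = -352)
m(X) = X²
B = -3 (B = -3*(-1)² = -3*1 = -3)
W = -78 (W = -81 - 1*(-3) = -81 + 3 = -78)
(371 + (185 + W))*(I + 107) = (371 + (185 - 78))*(-352 + 107) = (371 + 107)*(-245) = 478*(-245) = -117110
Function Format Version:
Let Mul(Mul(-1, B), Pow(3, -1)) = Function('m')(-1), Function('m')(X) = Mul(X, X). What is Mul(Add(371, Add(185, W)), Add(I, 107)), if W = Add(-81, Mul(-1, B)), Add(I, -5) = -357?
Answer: -117110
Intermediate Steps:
I = -352 (I = Add(5, -357) = -352)
Function('m')(X) = Pow(X, 2)
B = -3 (B = Mul(-3, Pow(-1, 2)) = Mul(-3, 1) = -3)
W = -78 (W = Add(-81, Mul(-1, -3)) = Add(-81, 3) = -78)
Mul(Add(371, Add(185, W)), Add(I, 107)) = Mul(Add(371, Add(185, -78)), Add(-352, 107)) = Mul(Add(371, 107), -245) = Mul(478, -245) = -117110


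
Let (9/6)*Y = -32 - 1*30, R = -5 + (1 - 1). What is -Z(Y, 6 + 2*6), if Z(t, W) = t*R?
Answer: -620/3 ≈ -206.67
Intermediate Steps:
R = -5 (R = -5 + 0 = -5)
Y = -124/3 (Y = 2*(-32 - 1*30)/3 = 2*(-32 - 30)/3 = (2/3)*(-62) = -124/3 ≈ -41.333)
Z(t, W) = -5*t (Z(t, W) = t*(-5) = -5*t)
-Z(Y, 6 + 2*6) = -(-5)*(-124)/3 = -1*620/3 = -620/3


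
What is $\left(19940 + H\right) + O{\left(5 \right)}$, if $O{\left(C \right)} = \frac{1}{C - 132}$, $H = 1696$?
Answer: $\frac{2747771}{127} \approx 21636.0$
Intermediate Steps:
$O{\left(C \right)} = \frac{1}{-132 + C}$
$\left(19940 + H\right) + O{\left(5 \right)} = \left(19940 + 1696\right) + \frac{1}{-132 + 5} = 21636 + \frac{1}{-127} = 21636 - \frac{1}{127} = \frac{2747771}{127}$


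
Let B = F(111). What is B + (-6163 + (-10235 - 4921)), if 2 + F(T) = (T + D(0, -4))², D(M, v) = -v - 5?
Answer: -9221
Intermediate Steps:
D(M, v) = -5 - v
F(T) = -2 + (-1 + T)² (F(T) = -2 + (T + (-5 - 1*(-4)))² = -2 + (T + (-5 + 4))² = -2 + (T - 1)² = -2 + (-1 + T)²)
B = 12098 (B = -2 + (-1 + 111)² = -2 + 110² = -2 + 12100 = 12098)
B + (-6163 + (-10235 - 4921)) = 12098 + (-6163 + (-10235 - 4921)) = 12098 + (-6163 - 15156) = 12098 - 21319 = -9221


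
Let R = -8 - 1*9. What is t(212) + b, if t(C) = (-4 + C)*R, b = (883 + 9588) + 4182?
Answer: 11117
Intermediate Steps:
b = 14653 (b = 10471 + 4182 = 14653)
R = -17 (R = -8 - 9 = -17)
t(C) = 68 - 17*C (t(C) = (-4 + C)*(-17) = 68 - 17*C)
t(212) + b = (68 - 17*212) + 14653 = (68 - 3604) + 14653 = -3536 + 14653 = 11117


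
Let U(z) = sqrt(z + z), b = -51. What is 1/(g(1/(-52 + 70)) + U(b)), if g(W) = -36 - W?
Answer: -11682/454249 - 324*I*sqrt(102)/454249 ≈ -0.025717 - 0.0072036*I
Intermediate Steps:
U(z) = sqrt(2)*sqrt(z) (U(z) = sqrt(2*z) = sqrt(2)*sqrt(z))
1/(g(1/(-52 + 70)) + U(b)) = 1/((-36 - 1/(-52 + 70)) + sqrt(2)*sqrt(-51)) = 1/((-36 - 1/18) + sqrt(2)*(I*sqrt(51))) = 1/((-36 - 1*1/18) + I*sqrt(102)) = 1/((-36 - 1/18) + I*sqrt(102)) = 1/(-649/18 + I*sqrt(102))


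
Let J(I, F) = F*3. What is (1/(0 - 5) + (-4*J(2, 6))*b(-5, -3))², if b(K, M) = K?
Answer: 3236401/25 ≈ 1.2946e+5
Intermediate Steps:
J(I, F) = 3*F
(1/(0 - 5) + (-4*J(2, 6))*b(-5, -3))² = (1/(0 - 5) - 12*6*(-5))² = (1/(-5) - 4*18*(-5))² = (-⅕ - 72*(-5))² = (-⅕ + 360)² = (1799/5)² = 3236401/25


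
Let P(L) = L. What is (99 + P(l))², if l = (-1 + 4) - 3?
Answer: 9801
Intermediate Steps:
l = 0 (l = 3 - 3 = 0)
(99 + P(l))² = (99 + 0)² = 99² = 9801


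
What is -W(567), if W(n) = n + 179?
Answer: -746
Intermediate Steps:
W(n) = 179 + n
-W(567) = -(179 + 567) = -1*746 = -746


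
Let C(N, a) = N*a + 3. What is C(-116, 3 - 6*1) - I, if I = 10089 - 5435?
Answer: -4303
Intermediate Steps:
I = 4654
C(N, a) = 3 + N*a
C(-116, 3 - 6*1) - I = (3 - 116*(3 - 6*1)) - 1*4654 = (3 - 116*(3 - 6)) - 4654 = (3 - 116*(-3)) - 4654 = (3 + 348) - 4654 = 351 - 4654 = -4303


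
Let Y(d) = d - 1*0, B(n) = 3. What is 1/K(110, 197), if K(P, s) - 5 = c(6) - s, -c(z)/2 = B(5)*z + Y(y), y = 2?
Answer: -1/232 ≈ -0.0043103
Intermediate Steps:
Y(d) = d (Y(d) = d + 0 = d)
c(z) = -4 - 6*z (c(z) = -2*(3*z + 2) = -2*(2 + 3*z) = -4 - 6*z)
K(P, s) = -35 - s (K(P, s) = 5 + ((-4 - 6*6) - s) = 5 + ((-4 - 36) - s) = 5 + (-40 - s) = -35 - s)
1/K(110, 197) = 1/(-35 - 1*197) = 1/(-35 - 197) = 1/(-232) = -1/232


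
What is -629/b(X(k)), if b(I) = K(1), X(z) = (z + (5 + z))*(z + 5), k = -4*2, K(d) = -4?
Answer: 629/4 ≈ 157.25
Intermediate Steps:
k = -8
X(z) = (5 + z)*(5 + 2*z) (X(z) = (5 + 2*z)*(5 + z) = (5 + z)*(5 + 2*z))
b(I) = -4
-629/b(X(k)) = -629/(-4) = -629*(-¼) = 629/4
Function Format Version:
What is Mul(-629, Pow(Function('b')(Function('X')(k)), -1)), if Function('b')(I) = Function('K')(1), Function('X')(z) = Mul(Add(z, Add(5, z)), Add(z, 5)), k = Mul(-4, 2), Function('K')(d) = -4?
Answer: Rational(629, 4) ≈ 157.25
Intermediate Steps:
k = -8
Function('X')(z) = Mul(Add(5, z), Add(5, Mul(2, z))) (Function('X')(z) = Mul(Add(5, Mul(2, z)), Add(5, z)) = Mul(Add(5, z), Add(5, Mul(2, z))))
Function('b')(I) = -4
Mul(-629, Pow(Function('b')(Function('X')(k)), -1)) = Mul(-629, Pow(-4, -1)) = Mul(-629, Rational(-1, 4)) = Rational(629, 4)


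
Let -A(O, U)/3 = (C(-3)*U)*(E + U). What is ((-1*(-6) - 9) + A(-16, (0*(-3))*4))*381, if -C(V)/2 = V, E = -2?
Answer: -1143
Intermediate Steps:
C(V) = -2*V
A(O, U) = -18*U*(-2 + U) (A(O, U) = -3*(-2*(-3))*U*(-2 + U) = -3*6*U*(-2 + U) = -18*U*(-2 + U))
((-1*(-6) - 9) + A(-16, (0*(-3))*4))*381 = ((-1*(-6) - 9) + 18*((0*(-3))*4)*(2 - 0*(-3)*4))*381 = ((6 - 9) + 18*(0*4)*(2 - 0*4))*381 = (-3 + 18*0*(2 - 1*0))*381 = (-3 + 18*0*(2 + 0))*381 = (-3 + 18*0*2)*381 = (-3 + 0)*381 = -3*381 = -1143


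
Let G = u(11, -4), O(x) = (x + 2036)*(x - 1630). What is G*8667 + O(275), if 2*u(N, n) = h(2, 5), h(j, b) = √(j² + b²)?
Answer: -3131405 + 8667*√29/2 ≈ -3.1081e+6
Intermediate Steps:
O(x) = (-1630 + x)*(2036 + x) (O(x) = (2036 + x)*(-1630 + x) = (-1630 + x)*(2036 + x))
h(j, b) = √(b² + j²)
u(N, n) = √29/2 (u(N, n) = √(5² + 2²)/2 = √(25 + 4)/2 = √29/2)
G = √29/2 ≈ 2.6926
G*8667 + O(275) = (√29/2)*8667 + (-3318680 + 275² + 406*275) = 8667*√29/2 + (-3318680 + 75625 + 111650) = 8667*√29/2 - 3131405 = -3131405 + 8667*√29/2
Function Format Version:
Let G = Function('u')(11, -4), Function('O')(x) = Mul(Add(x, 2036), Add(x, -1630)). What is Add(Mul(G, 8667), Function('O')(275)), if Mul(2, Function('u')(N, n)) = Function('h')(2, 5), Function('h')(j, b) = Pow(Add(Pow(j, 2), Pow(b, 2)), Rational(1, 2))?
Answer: Add(-3131405, Mul(Rational(8667, 2), Pow(29, Rational(1, 2)))) ≈ -3.1081e+6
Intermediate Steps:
Function('O')(x) = Mul(Add(-1630, x), Add(2036, x)) (Function('O')(x) = Mul(Add(2036, x), Add(-1630, x)) = Mul(Add(-1630, x), Add(2036, x)))
Function('h')(j, b) = Pow(Add(Pow(b, 2), Pow(j, 2)), Rational(1, 2))
Function('u')(N, n) = Mul(Rational(1, 2), Pow(29, Rational(1, 2))) (Function('u')(N, n) = Mul(Rational(1, 2), Pow(Add(Pow(5, 2), Pow(2, 2)), Rational(1, 2))) = Mul(Rational(1, 2), Pow(Add(25, 4), Rational(1, 2))) = Mul(Rational(1, 2), Pow(29, Rational(1, 2))))
G = Mul(Rational(1, 2), Pow(29, Rational(1, 2))) ≈ 2.6926
Add(Mul(G, 8667), Function('O')(275)) = Add(Mul(Mul(Rational(1, 2), Pow(29, Rational(1, 2))), 8667), Add(-3318680, Pow(275, 2), Mul(406, 275))) = Add(Mul(Rational(8667, 2), Pow(29, Rational(1, 2))), Add(-3318680, 75625, 111650)) = Add(Mul(Rational(8667, 2), Pow(29, Rational(1, 2))), -3131405) = Add(-3131405, Mul(Rational(8667, 2), Pow(29, Rational(1, 2))))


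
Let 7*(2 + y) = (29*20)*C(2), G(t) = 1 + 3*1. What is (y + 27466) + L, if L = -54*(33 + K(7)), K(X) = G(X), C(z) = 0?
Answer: 25466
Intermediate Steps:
G(t) = 4 (G(t) = 1 + 3 = 4)
K(X) = 4
L = -1998 (L = -54*(33 + 4) = -54*37 = -1998)
y = -2 (y = -2 + ((29*20)*0)/7 = -2 + (580*0)/7 = -2 + (1/7)*0 = -2 + 0 = -2)
(y + 27466) + L = (-2 + 27466) - 1998 = 27464 - 1998 = 25466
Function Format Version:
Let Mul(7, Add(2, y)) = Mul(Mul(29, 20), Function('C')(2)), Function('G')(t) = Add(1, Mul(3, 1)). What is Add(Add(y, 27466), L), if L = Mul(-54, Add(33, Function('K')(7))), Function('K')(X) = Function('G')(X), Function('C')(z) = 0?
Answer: 25466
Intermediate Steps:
Function('G')(t) = 4 (Function('G')(t) = Add(1, 3) = 4)
Function('K')(X) = 4
L = -1998 (L = Mul(-54, Add(33, 4)) = Mul(-54, 37) = -1998)
y = -2 (y = Add(-2, Mul(Rational(1, 7), Mul(Mul(29, 20), 0))) = Add(-2, Mul(Rational(1, 7), Mul(580, 0))) = Add(-2, Mul(Rational(1, 7), 0)) = Add(-2, 0) = -2)
Add(Add(y, 27466), L) = Add(Add(-2, 27466), -1998) = Add(27464, -1998) = 25466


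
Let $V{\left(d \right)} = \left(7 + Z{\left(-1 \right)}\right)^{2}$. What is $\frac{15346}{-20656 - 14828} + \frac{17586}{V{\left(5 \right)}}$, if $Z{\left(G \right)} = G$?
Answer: $\frac{4329647}{8871} \approx 488.07$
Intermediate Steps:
$V{\left(d \right)} = 36$ ($V{\left(d \right)} = \left(7 - 1\right)^{2} = 6^{2} = 36$)
$\frac{15346}{-20656 - 14828} + \frac{17586}{V{\left(5 \right)}} = \frac{15346}{-20656 - 14828} + \frac{17586}{36} = \frac{15346}{-35484} + 17586 \cdot \frac{1}{36} = 15346 \left(- \frac{1}{35484}\right) + \frac{977}{2} = - \frac{7673}{17742} + \frac{977}{2} = \frac{4329647}{8871}$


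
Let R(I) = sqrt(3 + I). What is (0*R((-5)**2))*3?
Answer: 0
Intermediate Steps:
(0*R((-5)**2))*3 = (0*sqrt(3 + (-5)**2))*3 = (0*sqrt(3 + 25))*3 = (0*sqrt(28))*3 = (0*(2*sqrt(7)))*3 = 0*3 = 0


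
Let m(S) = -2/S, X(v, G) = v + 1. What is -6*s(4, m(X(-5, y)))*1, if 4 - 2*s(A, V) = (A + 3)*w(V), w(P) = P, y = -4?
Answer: -3/2 ≈ -1.5000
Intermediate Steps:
X(v, G) = 1 + v
s(A, V) = 2 - V*(3 + A)/2 (s(A, V) = 2 - (A + 3)*V/2 = 2 - (3 + A)*V/2 = 2 - V*(3 + A)/2)
-6*s(4, m(X(-5, y)))*1 = -6*(2 - (-3)/(1 - 5) - ½*4*(-2/(1 - 5)))*1 = -6*(2 - (-3)/(-4) - ½*4*(-2/(-4)))*1 = -6*(2 - (-3)*(-1)/4 - ½*4*(-2*(-¼)))*1 = -6*(2 - 3/2*½ - ½*4*½)*1 = -6*(2 - ¾ - 1)*1 = -6*¼*1 = -3/2*1 = -3/2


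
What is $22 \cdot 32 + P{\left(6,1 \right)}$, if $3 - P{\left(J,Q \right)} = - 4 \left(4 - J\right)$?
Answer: $699$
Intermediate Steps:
$P{\left(J,Q \right)} = 19 - 4 J$ ($P{\left(J,Q \right)} = 3 - - 4 \left(4 - J\right) = 3 - \left(-16 + 4 J\right) = 19 - 4 J$)
$22 \cdot 32 + P{\left(6,1 \right)} = 22 \cdot 32 + \left(19 - 24\right) = 704 + \left(19 - 24\right) = 704 - 5 = 699$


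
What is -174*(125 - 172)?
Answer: 8178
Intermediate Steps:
-174*(125 - 172) = -174*(-47) = 8178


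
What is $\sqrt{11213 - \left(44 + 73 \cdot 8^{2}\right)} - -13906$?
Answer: $13906 + \sqrt{6497} \approx 13987.0$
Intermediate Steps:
$\sqrt{11213 - \left(44 + 73 \cdot 8^{2}\right)} - -13906 = \sqrt{11213 - 4716} + 13906 = \sqrt{6497} + 13906 = 13906 + \sqrt{6497}$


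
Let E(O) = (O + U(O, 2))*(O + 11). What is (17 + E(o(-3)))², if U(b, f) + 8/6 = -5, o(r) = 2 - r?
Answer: 169/9 ≈ 18.778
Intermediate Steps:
U(b, f) = -19/3 (U(b, f) = -4/3 - 5 = -19/3)
E(O) = (11 + O)*(-19/3 + O) (E(O) = (O - 19/3)*(O + 11) = (-19/3 + O)*(11 + O) = (11 + O)*(-19/3 + O))
(17 + E(o(-3)))² = (17 + (-209/3 + (2 - 1*(-3))² + 14*(2 - 1*(-3))/3))² = (17 + (-209/3 + (2 + 3)² + 14*(2 + 3)/3))² = (17 + (-209/3 + 5² + (14/3)*5))² = (17 + (-209/3 + 25 + 70/3))² = (17 - 64/3)² = (-13/3)² = 169/9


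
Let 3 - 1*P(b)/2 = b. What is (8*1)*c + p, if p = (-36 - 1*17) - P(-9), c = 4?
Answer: -45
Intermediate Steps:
P(b) = 6 - 2*b
p = -77 (p = (-36 - 1*17) - (6 - 2*(-9)) = (-36 - 17) - (6 + 18) = -53 - 1*24 = -53 - 24 = -77)
(8*1)*c + p = (8*1)*4 - 77 = 8*4 - 77 = 32 - 77 = -45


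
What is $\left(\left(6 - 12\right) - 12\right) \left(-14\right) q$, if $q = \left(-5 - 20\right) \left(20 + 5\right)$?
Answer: $-157500$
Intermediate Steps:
$q = -625$ ($q = \left(-25\right) 25 = -625$)
$\left(\left(6 - 12\right) - 12\right) \left(-14\right) q = \left(\left(6 - 12\right) - 12\right) \left(-14\right) \left(-625\right) = \left(-6 - 12\right) \left(-14\right) \left(-625\right) = \left(-18\right) \left(-14\right) \left(-625\right) = 252 \left(-625\right) = -157500$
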